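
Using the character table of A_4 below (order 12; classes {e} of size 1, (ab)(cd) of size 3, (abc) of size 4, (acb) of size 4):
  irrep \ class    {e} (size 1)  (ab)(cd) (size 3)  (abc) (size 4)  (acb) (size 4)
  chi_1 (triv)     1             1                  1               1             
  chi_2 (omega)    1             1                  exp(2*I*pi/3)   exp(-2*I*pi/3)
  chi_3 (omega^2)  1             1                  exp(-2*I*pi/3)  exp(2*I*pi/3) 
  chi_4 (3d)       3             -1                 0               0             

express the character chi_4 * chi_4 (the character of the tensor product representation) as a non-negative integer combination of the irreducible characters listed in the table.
chi_4 tensor chi_4 = chi_1 + chi_2 + chi_3 + 2*chi_4 (all other irreducibles have multiplicity 0).

Proof sketch: The character of a tensor product is the pointwise product (chi_4 * chi_4)(C) = chi_4(C) * chi_4(C):
  {e}: (3)*(3), (ab)(cd): (-1)*(-1), (abc): (0)*(0), (acb): (0)*(0)
so (chi_4 * chi_4) takes values
  {e} -> 9, (ab)(cd) -> 1, (abc) -> 0, (acb) -> 0.
Now take the inner product of this character with each irreducible chi from the table, <chi_4*chi_4, chi> = (1/12) sum_C |C| (chi_4*chi_4)(C) conj(chi(C)):
  <chi_4*chi_4, chi_1> = (1/12)[1*(9)*conj(1) + 3*(1)*conj(1) + 4*(0)*conj(1) + 4*(0)*conj(1)]
      = (1/12)[(9) + (3) + (0) + (0)] = 12/12 = 1
  <chi_4*chi_4, chi_2> = (1/12)[1*(9)*conj(1) + 3*(1)*conj(1) + 4*(0)*conj(exp(2*I*pi/3)) + 4*(0)*conj(exp(-2*I*pi/3))]
      = (1/12)[(9) + (3) + (0) + (0)] = 12/12 = 1
  <chi_4*chi_4, chi_3> = (1/12)[1*(9)*conj(1) + 3*(1)*conj(1) + 4*(0)*conj(exp(-2*I*pi/3)) + 4*(0)*conj(exp(2*I*pi/3))]
      = (1/12)[(9) + (3) + (0) + (0)] = 12/12 = 1
  <chi_4*chi_4, chi_4> = (1/12)[1*(9)*conj(3) + 3*(1)*conj(-1) + 4*(0)*conj(0) + 4*(0)*conj(0)]
      = (1/12)[(27) + (-3) + (0) + (0)] = 24/12 = 2
(Exp terms are combined using exp(i*s)*conj(exp(i*t)) = exp(i*(s-t)), and sums of them are collapsed using the identity that for every m > 1 the m distinct m-th roots of unity sum to 0, e.g. 1 + exp(2*I*pi/3) + exp(-2*I*pi/3) = 0.)
Hence the multiplicities are chi_1: 1, chi_2: 1, chi_3: 1, chi_4: 2. Dimension check: dim(chi_4)*dim(chi_4) = 3*3 = 9 and sum (mult * dim) = 1*1 + 1*1 + 1*1 + 2*3 = 9.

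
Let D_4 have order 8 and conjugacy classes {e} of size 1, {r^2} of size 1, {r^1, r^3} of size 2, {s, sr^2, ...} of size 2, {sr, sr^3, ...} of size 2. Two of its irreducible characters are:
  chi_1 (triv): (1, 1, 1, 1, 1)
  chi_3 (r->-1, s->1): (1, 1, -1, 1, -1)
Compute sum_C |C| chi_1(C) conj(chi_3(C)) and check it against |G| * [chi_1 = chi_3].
Sum = 0; so <chi_1, chi_3> = 0 (distinct irreducibles are orthogonal).

Working: Compute term by term over conjugacy classes (|C| * chi_1(C) * conj(chi_3(C))):
  1*(1)*conj(1) + 1*(1)*conj(1) + 2*(1)*conj(-1) + 2*(1)*conj(1) + 2*(1)*conj(-1)
  = (1) + (1) + (-2) + (2) + (-2)
  = 0.
Dividing by |G| = 8 gives 0/8 = 0, matching the row-orthogonality relation <chi_1, chi_3> = [chi_1 = chi_3].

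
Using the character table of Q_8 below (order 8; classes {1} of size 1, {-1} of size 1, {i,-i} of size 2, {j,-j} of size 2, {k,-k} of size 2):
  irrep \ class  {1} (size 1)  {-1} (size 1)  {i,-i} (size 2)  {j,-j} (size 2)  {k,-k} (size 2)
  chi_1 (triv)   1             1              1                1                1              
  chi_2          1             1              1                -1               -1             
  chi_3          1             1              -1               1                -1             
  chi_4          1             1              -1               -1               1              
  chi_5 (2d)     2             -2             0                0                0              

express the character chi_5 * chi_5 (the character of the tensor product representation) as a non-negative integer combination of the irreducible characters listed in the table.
chi_5 tensor chi_5 = chi_1 + chi_2 + chi_3 + chi_4 (all other irreducibles have multiplicity 0).

Derivation: The character of a tensor product is the pointwise product (chi_5 * chi_5)(C) = chi_5(C) * chi_5(C):
  {1}: (2)*(2), {-1}: (-2)*(-2), {i,-i}: (0)*(0), {j,-j}: (0)*(0), {k,-k}: (0)*(0)
so (chi_5 * chi_5) takes values
  {1} -> 4, {-1} -> 4, {i,-i} -> 0, {j,-j} -> 0, {k,-k} -> 0.
Now take the inner product of this character with each irreducible chi from the table, <chi_5*chi_5, chi> = (1/8) sum_C |C| (chi_5*chi_5)(C) conj(chi(C)):
  <chi_5*chi_5, chi_1> = (1/8)[1*(4)*conj(1) + 1*(4)*conj(1) + 2*(0)*conj(1) + 2*(0)*conj(1) + 2*(0)*conj(1)]
      = (1/8)[(4) + (4) + (0) + (0) + (0)] = 8/8 = 1
  <chi_5*chi_5, chi_2> = (1/8)[1*(4)*conj(1) + 1*(4)*conj(1) + 2*(0)*conj(1) + 2*(0)*conj(-1) + 2*(0)*conj(-1)]
      = (1/8)[(4) + (4) + (0) + (0) + (0)] = 8/8 = 1
  <chi_5*chi_5, chi_3> = (1/8)[1*(4)*conj(1) + 1*(4)*conj(1) + 2*(0)*conj(-1) + 2*(0)*conj(1) + 2*(0)*conj(-1)]
      = (1/8)[(4) + (4) + (0) + (0) + (0)] = 8/8 = 1
  <chi_5*chi_5, chi_4> = (1/8)[1*(4)*conj(1) + 1*(4)*conj(1) + 2*(0)*conj(-1) + 2*(0)*conj(-1) + 2*(0)*conj(1)]
      = (1/8)[(4) + (4) + (0) + (0) + (0)] = 8/8 = 1
  <chi_5*chi_5, chi_5> = (1/8)[1*(4)*conj(2) + 1*(4)*conj(-2) + 2*(0)*conj(0) + 2*(0)*conj(0) + 2*(0)*conj(0)]
      = (1/8)[(8) + (-8) + (0) + (0) + (0)] = 0/8 = 0
Hence the multiplicities are chi_1: 1, chi_2: 1, chi_3: 1, chi_4: 1. Dimension check: dim(chi_5)*dim(chi_5) = 2*2 = 4 and sum (mult * dim) = 1*1 + 1*1 + 1*1 + 1*1 = 4.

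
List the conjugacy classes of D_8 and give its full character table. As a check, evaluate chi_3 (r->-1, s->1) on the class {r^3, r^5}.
Conjugacy classes: {e} of size 1, {r^4} of size 1, {r^1, r^7} of size 2, {r^2, r^6} of size 2, {r^3, r^5} of size 2, {s, sr^2, ...} of size 4, {sr, sr^3, ...} of size 4.
Character table:
  irrep \ class              {e} (size 1)  {r^4} (size 1)  {r^1, r^7} (size 2)  {r^2, r^6} (size 2)  {r^3, r^5} (size 2)  {s, sr^2, ...} (size 4)  {sr, sr^3, ...} (size 4)
  chi_1 (triv)               1             1               1                    1                    1                    1                        1                       
  chi_2 (sign: r->1, s->-1)  1             1               1                    1                    1                    -1                       -1                      
  chi_3 (r->-1, s->1)        1             1               -1                   1                    -1                   1                        -1                      
  chi_4 (r->-1, s->-1)       1             1               -1                   1                    -1                   -1                       1                       
  chi_5 (2d, j=1)            2             -2              sqrt(2)              0                    -sqrt(2)             0                        0                       
  chi_6 (2d, j=2)            2             2               0                    -2                   0                    0                        0                       
  chi_7 (2d, j=3)            2             -2              -sqrt(2)             0                    sqrt(2)              0                        0                       

Spot check: chi_3 (r->-1, s->1) on {r^3, r^5} = -1.

Argument: D_8 has order 2*8 = 16 with 7 conjugacy classes, hence 7 irreducibles. Sum of squared dims 1 + 1 + 1 + 1 + 4 + 4 + 4 = 16 = |G|. Linear characters come from the abelianisation; the 2-dimensional irreps have character r^k -> 2*cos(2*pi*j*k/8), reflections -> 0.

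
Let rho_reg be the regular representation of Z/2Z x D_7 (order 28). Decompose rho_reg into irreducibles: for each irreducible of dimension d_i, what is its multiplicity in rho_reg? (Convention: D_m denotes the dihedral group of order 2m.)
Each irreducible V_i of dimension d_i appears with multiplicity d_i, i.e. rho_reg = (direct sum over all irreducibles V_i) d_i V_i. The irreducible dimensions for Z/2Z x D_7 are 1, 1, 1, 1, 2, 2, 2, 2, 2, 2: 4 irreducibles of dimension 1, each with multiplicity 1; 6 irreducibles of dimension 2, each with multiplicity 2. Total dimension 4*1*1 + 6*2*2 = 28 = |G|.

Justification: General theorem: in the regular representation of a finite group G, each irreducible appears with multiplicity equal to its dimension. Check: dim(rho_reg) = sum d_i^2 = 1 + 1 + 1 + 1 + 4 + 4 + 4 + 4 + 4 + 4 = 28 = |G|.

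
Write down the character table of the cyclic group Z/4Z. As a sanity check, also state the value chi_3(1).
Character table of Z/4Z (irreps indexed chi_0,...,chi_3 with chi_k(m) = zeta_4^(k*m), zeta_4 = exp(2*pi*i/4)):
  irrep \ class  {0} (size 1)  {1} (size 1)  {2} (size 1)  {3} (size 1)
  chi_0          1             1             1             1           
  chi_1          1             I             -1            -I          
  chi_2          1             -1            1             -1          
  chi_3          1             -I            -1            I           

Spot check: chi_3(1) = zeta_4^(3*1) = zeta_4^3 = -I.

Derivation: Z/4Z is abelian, so all 4 irreducible complex representations are 1-dimensional. They are given by chi_k(m) = zeta_4^(k*m) for k = 0,...,3. Row orthogonality: sum_m chi_k(m) conj(chi_l(m)) = 4 * [k = l].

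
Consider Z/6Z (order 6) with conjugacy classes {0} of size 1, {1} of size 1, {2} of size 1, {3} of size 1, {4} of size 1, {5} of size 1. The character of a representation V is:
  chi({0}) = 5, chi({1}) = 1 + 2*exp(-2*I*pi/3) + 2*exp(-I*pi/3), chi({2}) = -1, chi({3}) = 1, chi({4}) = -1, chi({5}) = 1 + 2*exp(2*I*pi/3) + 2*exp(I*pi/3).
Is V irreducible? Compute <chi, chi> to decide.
Not irreducible (reducible): <chi, chi> = 9 > 1.

Working: <chi, chi> = (1/|G|) sum_C |C| * |chi(C)|^2 = (1/6)[1*|5|^2 + 1*|1 + 2*exp(-2*I*pi/3) + 2*exp(-I*pi/3)|^2 + 1*|-1|^2 + 1*|1|^2 + 1*|-1|^2 + 1*|1 + 2*exp(2*I*pi/3) + 2*exp(I*pi/3)|^2]
  = (1/6)[(25) + (13) + (1) + (1) + (1) + (13)] = 54/6 = 9.
(Exp terms are combined using exp(i*s)*conj(exp(i*t)) = exp(i*(s-t)), and sums of them are collapsed using the identity that for every m > 1 the m distinct m-th roots of unity sum to 0, e.g. 1 + exp(2*I*pi/3) + exp(-2*I*pi/3) = 0.)
A character is irreducible iff <chi, chi> = 1, so this representation is reducible.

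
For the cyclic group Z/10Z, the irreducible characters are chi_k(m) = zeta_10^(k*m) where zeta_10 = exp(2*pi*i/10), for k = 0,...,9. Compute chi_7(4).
chi_7(4) = zeta_10^28 = exp(-2*I*pi/5)

Solution. chi_7(4) = zeta_10^(7*4) = zeta_10^28. Since zeta_10^10 = 1, this equals zeta_10^8 = exp(2*pi*i*8/10) = exp(-2*I*pi/5).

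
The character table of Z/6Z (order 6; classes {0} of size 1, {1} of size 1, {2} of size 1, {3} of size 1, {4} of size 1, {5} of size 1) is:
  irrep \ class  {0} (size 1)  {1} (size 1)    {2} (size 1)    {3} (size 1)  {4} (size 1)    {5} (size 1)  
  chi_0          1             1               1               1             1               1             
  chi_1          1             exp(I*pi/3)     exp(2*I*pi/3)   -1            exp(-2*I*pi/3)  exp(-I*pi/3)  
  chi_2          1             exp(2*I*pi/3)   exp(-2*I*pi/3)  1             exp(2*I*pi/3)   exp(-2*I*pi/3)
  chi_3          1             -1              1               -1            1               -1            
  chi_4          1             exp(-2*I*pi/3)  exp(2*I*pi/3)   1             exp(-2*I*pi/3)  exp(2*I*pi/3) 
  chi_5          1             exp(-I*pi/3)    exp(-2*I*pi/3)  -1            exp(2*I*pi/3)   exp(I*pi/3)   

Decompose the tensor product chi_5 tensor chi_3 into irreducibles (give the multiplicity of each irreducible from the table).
chi_5 tensor chi_3 = chi_2 (all other irreducibles have multiplicity 0).

Why: The character of a tensor product is the pointwise product (chi_5 * chi_3)(C) = chi_5(C) * chi_3(C):
  {0}: (1)*(1), {1}: (exp(-I*pi/3))*(-1), {2}: (exp(-2*I*pi/3))*(1), {3}: (-1)*(-1), {4}: (exp(2*I*pi/3))*(1), {5}: (exp(I*pi/3))*(-1)
so (chi_5 * chi_3) takes values
  {0} -> 1, {1} -> -exp(-I*pi/3), {2} -> exp(-2*I*pi/3), {3} -> 1, {4} -> exp(2*I*pi/3), {5} -> -exp(I*pi/3).
Now take the inner product of this character with each irreducible chi from the table, <chi_5*chi_3, chi> = (1/6) sum_C |C| (chi_5*chi_3)(C) conj(chi(C)):
  <chi_5*chi_3, chi_0> = (1/6)[1*(1)*conj(1) + 1*(-exp(-I*pi/3))*conj(1) + 1*(exp(-2*I*pi/3))*conj(1) + 1*(1)*conj(1) + 1*(exp(2*I*pi/3))*conj(1) + 1*(-exp(I*pi/3))*conj(1)]
      = (1/6)[(1) + (-exp(-I*pi/3)) + (exp(-2*I*pi/3)) + (1) + (exp(2*I*pi/3)) + (-exp(I*pi/3))] = 0/6 = 0
  <chi_5*chi_3, chi_1> = (1/6)[1*(1)*conj(1) + 1*(-exp(-I*pi/3))*conj(exp(I*pi/3)) + 1*(exp(-2*I*pi/3))*conj(exp(2*I*pi/3)) + 1*(1)*conj(-1) + 1*(exp(2*I*pi/3))*conj(exp(-2*I*pi/3)) + 1*(-exp(I*pi/3))*conj(exp(-I*pi/3))]
      = (1/6)[(1) + (-exp(-2*I*pi/3)) + (exp(2*I*pi/3)) + (-1) + (exp(-2*I*pi/3)) + (-exp(2*I*pi/3))] = 0/6 = 0
  <chi_5*chi_3, chi_2> = (1/6)[1*(1)*conj(1) + 1*(-exp(-I*pi/3))*conj(exp(2*I*pi/3)) + 1*(exp(-2*I*pi/3))*conj(exp(-2*I*pi/3)) + 1*(1)*conj(1) + 1*(exp(2*I*pi/3))*conj(exp(2*I*pi/3)) + 1*(-exp(I*pi/3))*conj(exp(-2*I*pi/3))]
      = (1/6)[(1) + (1) + (1) + (1) + (1) + (1)] = 6/6 = 1
  <chi_5*chi_3, chi_3> = (1/6)[1*(1)*conj(1) + 1*(-exp(-I*pi/3))*conj(-1) + 1*(exp(-2*I*pi/3))*conj(1) + 1*(1)*conj(-1) + 1*(exp(2*I*pi/3))*conj(1) + 1*(-exp(I*pi/3))*conj(-1)]
      = (1/6)[(1) + (exp(-I*pi/3)) + (exp(-2*I*pi/3)) + (-1) + (exp(2*I*pi/3)) + (exp(I*pi/3))] = 0/6 = 0
  <chi_5*chi_3, chi_4> = (1/6)[1*(1)*conj(1) + 1*(-exp(-I*pi/3))*conj(exp(-2*I*pi/3)) + 1*(exp(-2*I*pi/3))*conj(exp(2*I*pi/3)) + 1*(1)*conj(1) + 1*(exp(2*I*pi/3))*conj(exp(-2*I*pi/3)) + 1*(-exp(I*pi/3))*conj(exp(2*I*pi/3))]
      = (1/6)[(1) + (-exp(I*pi/3)) + (exp(2*I*pi/3)) + (1) + (exp(-2*I*pi/3)) + (-exp(-I*pi/3))] = 0/6 = 0
  <chi_5*chi_3, chi_5> = (1/6)[1*(1)*conj(1) + 1*(-exp(-I*pi/3))*conj(exp(-I*pi/3)) + 1*(exp(-2*I*pi/3))*conj(exp(-2*I*pi/3)) + 1*(1)*conj(-1) + 1*(exp(2*I*pi/3))*conj(exp(2*I*pi/3)) + 1*(-exp(I*pi/3))*conj(exp(I*pi/3))]
      = (1/6)[(1) + (-1) + (1) + (-1) + (1) + (-1)] = 0/6 = 0
(Exp terms are combined using exp(i*s)*conj(exp(i*t)) = exp(i*(s-t)), and sums of them are collapsed using the identity that for every m > 1 the m distinct m-th roots of unity sum to 0, e.g. 1 + exp(2*I*pi/3) + exp(-2*I*pi/3) = 0.)
Hence the multiplicities are chi_2: 1. Dimension check: dim(chi_5)*dim(chi_3) = 1*1 = 1 and sum (mult * dim) = 1*1 = 1.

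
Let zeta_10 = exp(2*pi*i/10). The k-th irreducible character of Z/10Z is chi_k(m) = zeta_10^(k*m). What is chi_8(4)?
chi_8(4) = zeta_10^32 = exp(2*I*pi/5)

Justification: chi_8(4) = zeta_10^(8*4) = zeta_10^32. Since zeta_10^10 = 1, this equals zeta_10^2 = exp(2*pi*i*2/10) = exp(2*I*pi/5).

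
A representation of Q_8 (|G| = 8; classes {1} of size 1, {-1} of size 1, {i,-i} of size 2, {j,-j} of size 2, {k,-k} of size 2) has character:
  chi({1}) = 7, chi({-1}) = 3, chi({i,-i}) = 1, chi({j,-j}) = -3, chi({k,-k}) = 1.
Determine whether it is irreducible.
Not irreducible (reducible): <chi, chi> = 10 > 1.

Explanation: <chi, chi> = (1/|G|) sum_C |C| * |chi(C)|^2 = (1/8)[1*|7|^2 + 1*|3|^2 + 2*|1|^2 + 2*|-3|^2 + 2*|1|^2]
  = (1/8)[(49) + (9) + (2) + (18) + (2)] = 80/8 = 10.
A character is irreducible iff <chi, chi> = 1, so this representation is reducible.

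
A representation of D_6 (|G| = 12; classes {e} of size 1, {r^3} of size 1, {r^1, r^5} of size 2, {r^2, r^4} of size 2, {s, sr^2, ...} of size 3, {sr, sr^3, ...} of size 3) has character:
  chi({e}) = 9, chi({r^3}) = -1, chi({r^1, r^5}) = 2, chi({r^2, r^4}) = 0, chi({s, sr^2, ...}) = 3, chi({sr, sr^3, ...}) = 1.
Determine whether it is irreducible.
Not irreducible (reducible): <chi, chi> = 10 > 1.

Justification: <chi, chi> = (1/|G|) sum_C |C| * |chi(C)|^2 = (1/12)[1*|9|^2 + 1*|-1|^2 + 2*|2|^2 + 2*|0|^2 + 3*|3|^2 + 3*|1|^2]
  = (1/12)[(81) + (1) + (8) + (0) + (27) + (3)] = 120/12 = 10.
A character is irreducible iff <chi, chi> = 1, so this representation is reducible.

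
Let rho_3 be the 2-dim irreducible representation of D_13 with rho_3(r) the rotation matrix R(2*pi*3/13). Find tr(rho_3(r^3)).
chi_{rho_3}(r^3) = 2*cos(2*pi*3*3/13) = -2*cos(5*pi/13)

Argument: rho_3(r^3) is rotation by angle 2*pi*3*3/13, whose trace is 2*cos(2*pi*3*3/13) = -2*cos(5*pi/13).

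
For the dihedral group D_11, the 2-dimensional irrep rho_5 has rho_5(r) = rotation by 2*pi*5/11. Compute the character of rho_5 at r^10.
chi_{rho_5}(r^10) = 2*cos(2*pi*5*10/11) = -2*cos(pi/11)

Why: rho_5(r^10) is rotation by angle 2*pi*5*10/11, whose trace is 2*cos(2*pi*5*10/11) = -2*cos(pi/11).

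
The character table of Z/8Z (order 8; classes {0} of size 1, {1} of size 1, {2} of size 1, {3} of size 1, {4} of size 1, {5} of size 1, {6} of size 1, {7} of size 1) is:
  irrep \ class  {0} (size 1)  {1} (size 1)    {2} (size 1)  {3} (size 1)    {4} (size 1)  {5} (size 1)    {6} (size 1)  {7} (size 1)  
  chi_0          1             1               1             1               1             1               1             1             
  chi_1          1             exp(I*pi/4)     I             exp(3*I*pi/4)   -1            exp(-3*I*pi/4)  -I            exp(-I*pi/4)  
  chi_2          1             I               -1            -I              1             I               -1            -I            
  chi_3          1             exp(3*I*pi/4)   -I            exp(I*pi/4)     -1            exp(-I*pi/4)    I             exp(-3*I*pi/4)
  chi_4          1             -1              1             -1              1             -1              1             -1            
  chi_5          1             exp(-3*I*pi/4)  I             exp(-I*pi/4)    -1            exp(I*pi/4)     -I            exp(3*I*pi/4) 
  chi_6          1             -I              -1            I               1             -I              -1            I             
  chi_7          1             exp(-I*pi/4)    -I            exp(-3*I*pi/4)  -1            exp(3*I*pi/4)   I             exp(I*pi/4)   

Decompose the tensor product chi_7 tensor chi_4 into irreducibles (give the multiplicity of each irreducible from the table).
chi_7 tensor chi_4 = chi_3 (all other irreducibles have multiplicity 0).

Proof sketch: The character of a tensor product is the pointwise product (chi_7 * chi_4)(C) = chi_7(C) * chi_4(C):
  {0}: (1)*(1), {1}: (exp(-I*pi/4))*(-1), {2}: (-I)*(1), {3}: (exp(-3*I*pi/4))*(-1), {4}: (-1)*(1), {5}: (exp(3*I*pi/4))*(-1), {6}: (I)*(1), {7}: (exp(I*pi/4))*(-1)
so (chi_7 * chi_4) takes values
  {0} -> 1, {1} -> -exp(-I*pi/4), {2} -> -I, {3} -> -exp(-3*I*pi/4), {4} -> -1, {5} -> -exp(3*I*pi/4), {6} -> I, {7} -> -exp(I*pi/4).
Now take the inner product of this character with each irreducible chi from the table, <chi_7*chi_4, chi> = (1/8) sum_C |C| (chi_7*chi_4)(C) conj(chi(C)):
  <chi_7*chi_4, chi_0> = (1/8)[1*(1)*conj(1) + 1*(-exp(-I*pi/4))*conj(1) + 1*(-I)*conj(1) + 1*(-exp(-3*I*pi/4))*conj(1) + 1*(-1)*conj(1) + 1*(-exp(3*I*pi/4))*conj(1) + 1*(I)*conj(1) + 1*(-exp(I*pi/4))*conj(1)]
      = (1/8)[(1) + (-exp(-I*pi/4)) + (-I) + (-exp(-3*I*pi/4)) + (-1) + (-exp(3*I*pi/4)) + (I) + (-exp(I*pi/4))] = 0/8 = 0
  <chi_7*chi_4, chi_1> = (1/8)[1*(1)*conj(1) + 1*(-exp(-I*pi/4))*conj(exp(I*pi/4)) + 1*(-I)*conj(I) + 1*(-exp(-3*I*pi/4))*conj(exp(3*I*pi/4)) + 1*(-1)*conj(-1) + 1*(-exp(3*I*pi/4))*conj(exp(-3*I*pi/4)) + 1*(I)*conj(-I) + 1*(-exp(I*pi/4))*conj(exp(-I*pi/4))]
      = (1/8)[(1) + (I) + (-1) + (-I) + (1) + (I) + (-1) + (-I)] = 0/8 = 0
  <chi_7*chi_4, chi_2> = (1/8)[1*(1)*conj(1) + 1*(-exp(-I*pi/4))*conj(I) + 1*(-I)*conj(-1) + 1*(-exp(-3*I*pi/4))*conj(-I) + 1*(-1)*conj(1) + 1*(-exp(3*I*pi/4))*conj(I) + 1*(I)*conj(-1) + 1*(-exp(I*pi/4))*conj(-I)]
      = (1/8)[(1) + (exp(I*pi/4)) + (I) + (-exp(-I*pi/4)) + (-1) + (exp(-3*I*pi/4)) + (-I) + (-exp(3*I*pi/4))] = 0/8 = 0
  <chi_7*chi_4, chi_3> = (1/8)[1*(1)*conj(1) + 1*(-exp(-I*pi/4))*conj(exp(3*I*pi/4)) + 1*(-I)*conj(-I) + 1*(-exp(-3*I*pi/4))*conj(exp(I*pi/4)) + 1*(-1)*conj(-1) + 1*(-exp(3*I*pi/4))*conj(exp(-I*pi/4)) + 1*(I)*conj(I) + 1*(-exp(I*pi/4))*conj(exp(-3*I*pi/4))]
      = (1/8)[(1) + (1) + (1) + (1) + (1) + (1) + (1) + (1)] = 8/8 = 1
  <chi_7*chi_4, chi_4> = (1/8)[1*(1)*conj(1) + 1*(-exp(-I*pi/4))*conj(-1) + 1*(-I)*conj(1) + 1*(-exp(-3*I*pi/4))*conj(-1) + 1*(-1)*conj(1) + 1*(-exp(3*I*pi/4))*conj(-1) + 1*(I)*conj(1) + 1*(-exp(I*pi/4))*conj(-1)]
      = (1/8)[(1) + (exp(-I*pi/4)) + (-I) + (exp(-3*I*pi/4)) + (-1) + (exp(3*I*pi/4)) + (I) + (exp(I*pi/4))] = 0/8 = 0
  <chi_7*chi_4, chi_5> = (1/8)[1*(1)*conj(1) + 1*(-exp(-I*pi/4))*conj(exp(-3*I*pi/4)) + 1*(-I)*conj(I) + 1*(-exp(-3*I*pi/4))*conj(exp(-I*pi/4)) + 1*(-1)*conj(-1) + 1*(-exp(3*I*pi/4))*conj(exp(I*pi/4)) + 1*(I)*conj(-I) + 1*(-exp(I*pi/4))*conj(exp(3*I*pi/4))]
      = (1/8)[(1) + (-I) + (-1) + (I) + (1) + (-I) + (-1) + (I)] = 0/8 = 0
  <chi_7*chi_4, chi_6> = (1/8)[1*(1)*conj(1) + 1*(-exp(-I*pi/4))*conj(-I) + 1*(-I)*conj(-1) + 1*(-exp(-3*I*pi/4))*conj(I) + 1*(-1)*conj(1) + 1*(-exp(3*I*pi/4))*conj(-I) + 1*(I)*conj(-1) + 1*(-exp(I*pi/4))*conj(I)]
      = (1/8)[(1) + (-exp(I*pi/4)) + (I) + (exp(-I*pi/4)) + (-1) + (-exp(-3*I*pi/4)) + (-I) + (exp(3*I*pi/4))] = 0/8 = 0
  <chi_7*chi_4, chi_7> = (1/8)[1*(1)*conj(1) + 1*(-exp(-I*pi/4))*conj(exp(-I*pi/4)) + 1*(-I)*conj(-I) + 1*(-exp(-3*I*pi/4))*conj(exp(-3*I*pi/4)) + 1*(-1)*conj(-1) + 1*(-exp(3*I*pi/4))*conj(exp(3*I*pi/4)) + 1*(I)*conj(I) + 1*(-exp(I*pi/4))*conj(exp(I*pi/4))]
      = (1/8)[(1) + (-1) + (1) + (-1) + (1) + (-1) + (1) + (-1)] = 0/8 = 0
(Exp terms are combined using exp(i*s)*conj(exp(i*t)) = exp(i*(s-t)), and sums of them are collapsed using the identity that for every m > 1 the m distinct m-th roots of unity sum to 0, e.g. 1 + exp(2*I*pi/3) + exp(-2*I*pi/3) = 0.)
Hence the multiplicities are chi_3: 1. Dimension check: dim(chi_7)*dim(chi_4) = 1*1 = 1 and sum (mult * dim) = 1*1 = 1.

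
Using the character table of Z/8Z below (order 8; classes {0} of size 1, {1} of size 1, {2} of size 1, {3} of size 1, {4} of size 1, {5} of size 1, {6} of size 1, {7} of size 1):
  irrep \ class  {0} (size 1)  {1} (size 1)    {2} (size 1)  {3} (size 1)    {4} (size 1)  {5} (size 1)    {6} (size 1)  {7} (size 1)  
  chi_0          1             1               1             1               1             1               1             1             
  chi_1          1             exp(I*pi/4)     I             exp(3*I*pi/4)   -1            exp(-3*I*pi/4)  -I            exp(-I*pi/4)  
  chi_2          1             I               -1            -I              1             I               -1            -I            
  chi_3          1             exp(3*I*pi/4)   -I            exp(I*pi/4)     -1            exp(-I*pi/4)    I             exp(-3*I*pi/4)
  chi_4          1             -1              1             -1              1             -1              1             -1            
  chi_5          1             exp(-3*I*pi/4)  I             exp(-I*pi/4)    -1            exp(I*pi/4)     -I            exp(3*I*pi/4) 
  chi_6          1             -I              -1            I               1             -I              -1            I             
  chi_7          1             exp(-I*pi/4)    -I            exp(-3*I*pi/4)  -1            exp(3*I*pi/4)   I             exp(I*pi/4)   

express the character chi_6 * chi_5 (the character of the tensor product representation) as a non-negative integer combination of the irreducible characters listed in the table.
chi_6 tensor chi_5 = chi_3 (all other irreducibles have multiplicity 0).

Explanation: The character of a tensor product is the pointwise product (chi_6 * chi_5)(C) = chi_6(C) * chi_5(C):
  {0}: (1)*(1), {1}: (-I)*(exp(-3*I*pi/4)), {2}: (-1)*(I), {3}: (I)*(exp(-I*pi/4)), {4}: (1)*(-1), {5}: (-I)*(exp(I*pi/4)), {6}: (-1)*(-I), {7}: (I)*(exp(3*I*pi/4))
so (chi_6 * chi_5) takes values
  {0} -> 1, {1} -> -exp(-I*pi/4), {2} -> -I, {3} -> exp(I*pi/4), {4} -> -1, {5} -> -exp(3*I*pi/4), {6} -> I, {7} -> exp(-3*I*pi/4).
Now take the inner product of this character with each irreducible chi from the table, <chi_6*chi_5, chi> = (1/8) sum_C |C| (chi_6*chi_5)(C) conj(chi(C)):
  <chi_6*chi_5, chi_0> = (1/8)[1*(1)*conj(1) + 1*(-exp(-I*pi/4))*conj(1) + 1*(-I)*conj(1) + 1*(exp(I*pi/4))*conj(1) + 1*(-1)*conj(1) + 1*(-exp(3*I*pi/4))*conj(1) + 1*(I)*conj(1) + 1*(exp(-3*I*pi/4))*conj(1)]
      = (1/8)[(1) + (-exp(-I*pi/4)) + (-I) + (exp(I*pi/4)) + (-1) + (-exp(3*I*pi/4)) + (I) + (exp(-3*I*pi/4))] = 0/8 = 0
  <chi_6*chi_5, chi_1> = (1/8)[1*(1)*conj(1) + 1*(-exp(-I*pi/4))*conj(exp(I*pi/4)) + 1*(-I)*conj(I) + 1*(exp(I*pi/4))*conj(exp(3*I*pi/4)) + 1*(-1)*conj(-1) + 1*(-exp(3*I*pi/4))*conj(exp(-3*I*pi/4)) + 1*(I)*conj(-I) + 1*(exp(-3*I*pi/4))*conj(exp(-I*pi/4))]
      = (1/8)[(1) + (I) + (-1) + (-I) + (1) + (I) + (-1) + (-I)] = 0/8 = 0
  <chi_6*chi_5, chi_2> = (1/8)[1*(1)*conj(1) + 1*(-exp(-I*pi/4))*conj(I) + 1*(-I)*conj(-1) + 1*(exp(I*pi/4))*conj(-I) + 1*(-1)*conj(1) + 1*(-exp(3*I*pi/4))*conj(I) + 1*(I)*conj(-1) + 1*(exp(-3*I*pi/4))*conj(-I)]
      = (1/8)[(1) + (exp(I*pi/4)) + (I) + (exp(3*I*pi/4)) + (-1) + (exp(-3*I*pi/4)) + (-I) + (exp(-I*pi/4))] = 0/8 = 0
  <chi_6*chi_5, chi_3> = (1/8)[1*(1)*conj(1) + 1*(-exp(-I*pi/4))*conj(exp(3*I*pi/4)) + 1*(-I)*conj(-I) + 1*(exp(I*pi/4))*conj(exp(I*pi/4)) + 1*(-1)*conj(-1) + 1*(-exp(3*I*pi/4))*conj(exp(-I*pi/4)) + 1*(I)*conj(I) + 1*(exp(-3*I*pi/4))*conj(exp(-3*I*pi/4))]
      = (1/8)[(1) + (1) + (1) + (1) + (1) + (1) + (1) + (1)] = 8/8 = 1
  <chi_6*chi_5, chi_4> = (1/8)[1*(1)*conj(1) + 1*(-exp(-I*pi/4))*conj(-1) + 1*(-I)*conj(1) + 1*(exp(I*pi/4))*conj(-1) + 1*(-1)*conj(1) + 1*(-exp(3*I*pi/4))*conj(-1) + 1*(I)*conj(1) + 1*(exp(-3*I*pi/4))*conj(-1)]
      = (1/8)[(1) + (exp(-I*pi/4)) + (-I) + (-exp(I*pi/4)) + (-1) + (exp(3*I*pi/4)) + (I) + (-exp(-3*I*pi/4))] = 0/8 = 0
  <chi_6*chi_5, chi_5> = (1/8)[1*(1)*conj(1) + 1*(-exp(-I*pi/4))*conj(exp(-3*I*pi/4)) + 1*(-I)*conj(I) + 1*(exp(I*pi/4))*conj(exp(-I*pi/4)) + 1*(-1)*conj(-1) + 1*(-exp(3*I*pi/4))*conj(exp(I*pi/4)) + 1*(I)*conj(-I) + 1*(exp(-3*I*pi/4))*conj(exp(3*I*pi/4))]
      = (1/8)[(1) + (-I) + (-1) + (I) + (1) + (-I) + (-1) + (I)] = 0/8 = 0
  <chi_6*chi_5, chi_6> = (1/8)[1*(1)*conj(1) + 1*(-exp(-I*pi/4))*conj(-I) + 1*(-I)*conj(-1) + 1*(exp(I*pi/4))*conj(I) + 1*(-1)*conj(1) + 1*(-exp(3*I*pi/4))*conj(-I) + 1*(I)*conj(-1) + 1*(exp(-3*I*pi/4))*conj(I)]
      = (1/8)[(1) + (-exp(I*pi/4)) + (I) + (-exp(3*I*pi/4)) + (-1) + (-exp(-3*I*pi/4)) + (-I) + (-exp(-I*pi/4))] = 0/8 = 0
  <chi_6*chi_5, chi_7> = (1/8)[1*(1)*conj(1) + 1*(-exp(-I*pi/4))*conj(exp(-I*pi/4)) + 1*(-I)*conj(-I) + 1*(exp(I*pi/4))*conj(exp(-3*I*pi/4)) + 1*(-1)*conj(-1) + 1*(-exp(3*I*pi/4))*conj(exp(3*I*pi/4)) + 1*(I)*conj(I) + 1*(exp(-3*I*pi/4))*conj(exp(I*pi/4))]
      = (1/8)[(1) + (-1) + (1) + (-1) + (1) + (-1) + (1) + (-1)] = 0/8 = 0
(Exp terms are combined using exp(i*s)*conj(exp(i*t)) = exp(i*(s-t)), and sums of them are collapsed using the identity that for every m > 1 the m distinct m-th roots of unity sum to 0, e.g. 1 + exp(2*I*pi/3) + exp(-2*I*pi/3) = 0.)
Hence the multiplicities are chi_3: 1. Dimension check: dim(chi_6)*dim(chi_5) = 1*1 = 1 and sum (mult * dim) = 1*1 = 1.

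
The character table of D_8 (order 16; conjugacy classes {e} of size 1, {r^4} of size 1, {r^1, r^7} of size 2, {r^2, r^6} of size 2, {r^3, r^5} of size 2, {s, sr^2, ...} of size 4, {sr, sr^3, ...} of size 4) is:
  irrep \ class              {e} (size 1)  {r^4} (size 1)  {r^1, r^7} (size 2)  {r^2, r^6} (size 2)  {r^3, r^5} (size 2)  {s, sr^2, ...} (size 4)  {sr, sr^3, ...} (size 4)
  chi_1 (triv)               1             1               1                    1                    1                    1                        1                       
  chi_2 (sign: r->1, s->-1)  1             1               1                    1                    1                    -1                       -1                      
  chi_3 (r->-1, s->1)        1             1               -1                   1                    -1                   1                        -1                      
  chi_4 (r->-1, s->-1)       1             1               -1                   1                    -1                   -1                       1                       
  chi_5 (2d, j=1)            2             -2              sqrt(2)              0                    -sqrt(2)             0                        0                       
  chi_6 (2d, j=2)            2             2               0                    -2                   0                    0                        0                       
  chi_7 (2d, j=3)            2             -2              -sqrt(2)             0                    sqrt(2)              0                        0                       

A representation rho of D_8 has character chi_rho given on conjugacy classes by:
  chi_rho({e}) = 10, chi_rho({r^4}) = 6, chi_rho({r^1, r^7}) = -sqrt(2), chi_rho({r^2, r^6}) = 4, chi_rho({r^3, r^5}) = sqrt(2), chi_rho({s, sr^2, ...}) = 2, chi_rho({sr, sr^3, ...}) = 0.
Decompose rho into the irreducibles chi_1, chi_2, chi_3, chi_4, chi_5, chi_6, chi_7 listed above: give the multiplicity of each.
Multiplicities: chi_1: 2, chi_2: 1, chi_3: 2, chi_4: 1, chi_5: 0, chi_6: 1, chi_7: 1.

Why: Use <chi_rho, chi> = (1/|G|) sum_C |C| * chi_rho(C) * conj(chi(C)) with |G| = 16 for each irreducible chi in the table:
  <chi_rho, chi_1> = (1/16)[1*(10)*conj(1) + 1*(6)*conj(1) + 2*(-sqrt(2))*conj(1) + 2*(4)*conj(1) + 2*(sqrt(2))*conj(1) + 4*(2)*conj(1) + 4*(0)*conj(1)]
      = (1/16)[(10) + (6) + (-2*sqrt(2)) + (8) + (2*sqrt(2)) + (8) + (0)] = 32/16 = 2
  <chi_rho, chi_2> = (1/16)[1*(10)*conj(1) + 1*(6)*conj(1) + 2*(-sqrt(2))*conj(1) + 2*(4)*conj(1) + 2*(sqrt(2))*conj(1) + 4*(2)*conj(-1) + 4*(0)*conj(-1)]
      = (1/16)[(10) + (6) + (-2*sqrt(2)) + (8) + (2*sqrt(2)) + (-8) + (0)] = 16/16 = 1
  <chi_rho, chi_3> = (1/16)[1*(10)*conj(1) + 1*(6)*conj(1) + 2*(-sqrt(2))*conj(-1) + 2*(4)*conj(1) + 2*(sqrt(2))*conj(-1) + 4*(2)*conj(1) + 4*(0)*conj(-1)]
      = (1/16)[(10) + (6) + (2*sqrt(2)) + (8) + (-2*sqrt(2)) + (8) + (0)] = 32/16 = 2
  <chi_rho, chi_4> = (1/16)[1*(10)*conj(1) + 1*(6)*conj(1) + 2*(-sqrt(2))*conj(-1) + 2*(4)*conj(1) + 2*(sqrt(2))*conj(-1) + 4*(2)*conj(-1) + 4*(0)*conj(1)]
      = (1/16)[(10) + (6) + (2*sqrt(2)) + (8) + (-2*sqrt(2)) + (-8) + (0)] = 16/16 = 1
  <chi_rho, chi_5> = (1/16)[1*(10)*conj(2) + 1*(6)*conj(-2) + 2*(-sqrt(2))*conj(sqrt(2)) + 2*(4)*conj(0) + 2*(sqrt(2))*conj(-sqrt(2)) + 4*(2)*conj(0) + 4*(0)*conj(0)]
      = (1/16)[(20) + (-12) + (-4) + (0) + (-4) + (0) + (0)] = 0/16 = 0
  <chi_rho, chi_6> = (1/16)[1*(10)*conj(2) + 1*(6)*conj(2) + 2*(-sqrt(2))*conj(0) + 2*(4)*conj(-2) + 2*(sqrt(2))*conj(0) + 4*(2)*conj(0) + 4*(0)*conj(0)]
      = (1/16)[(20) + (12) + (0) + (-16) + (0) + (0) + (0)] = 16/16 = 1
  <chi_rho, chi_7> = (1/16)[1*(10)*conj(2) + 1*(6)*conj(-2) + 2*(-sqrt(2))*conj(-sqrt(2)) + 2*(4)*conj(0) + 2*(sqrt(2))*conj(sqrt(2)) + 4*(2)*conj(0) + 4*(0)*conj(0)]
      = (1/16)[(20) + (-12) + (4) + (0) + (4) + (0) + (0)] = 16/16 = 1
Dimension check: dim(rho) = sum (mult * dim) = 2*1 + 1*1 + 2*1 + 1*1 + 0*2 + 1*2 + 1*2 = 10 = chi_rho(e) = 10.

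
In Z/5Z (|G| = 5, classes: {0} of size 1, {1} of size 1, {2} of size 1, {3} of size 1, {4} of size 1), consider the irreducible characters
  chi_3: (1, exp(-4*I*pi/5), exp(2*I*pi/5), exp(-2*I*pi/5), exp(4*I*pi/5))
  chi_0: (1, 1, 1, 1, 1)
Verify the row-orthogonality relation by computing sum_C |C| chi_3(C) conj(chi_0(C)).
Sum = 0; so <chi_3, chi_0> = 0 (distinct irreducibles are orthogonal).

Reasoning: Compute term by term over conjugacy classes (|C| * chi_3(C) * conj(chi_0(C))):
  1*(1)*conj(1) + 1*(exp(-4*I*pi/5))*conj(1) + 1*(exp(2*I*pi/5))*conj(1) + 1*(exp(-2*I*pi/5))*conj(1) + 1*(exp(4*I*pi/5))*conj(1)
  = (1) + (exp(-4*I*pi/5)) + (exp(2*I*pi/5)) + (exp(-2*I*pi/5)) + (exp(4*I*pi/5))
  = 0.
(Exp terms are combined using exp(i*s)*conj(exp(i*t)) = exp(i*(s-t)), and sums of them are collapsed using the identity that for every m > 1 the m distinct m-th roots of unity sum to 0, e.g. 1 + exp(2*I*pi/3) + exp(-2*I*pi/3) = 0.)
Dividing by |G| = 5 gives 0/5 = 0, matching the row-orthogonality relation <chi_3, chi_0> = [chi_3 = chi_0].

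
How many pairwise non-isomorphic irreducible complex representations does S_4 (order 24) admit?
5

Derivation: The number of irreducible complex representations of a finite group equals its number of conjugacy classes. Conjugacy classes in S_4 correspond to cycle types, i.e. partitions of 4; there are p(4) = 5 of them, so S_4 (order 24) has exactly 5 irreducible complex representations.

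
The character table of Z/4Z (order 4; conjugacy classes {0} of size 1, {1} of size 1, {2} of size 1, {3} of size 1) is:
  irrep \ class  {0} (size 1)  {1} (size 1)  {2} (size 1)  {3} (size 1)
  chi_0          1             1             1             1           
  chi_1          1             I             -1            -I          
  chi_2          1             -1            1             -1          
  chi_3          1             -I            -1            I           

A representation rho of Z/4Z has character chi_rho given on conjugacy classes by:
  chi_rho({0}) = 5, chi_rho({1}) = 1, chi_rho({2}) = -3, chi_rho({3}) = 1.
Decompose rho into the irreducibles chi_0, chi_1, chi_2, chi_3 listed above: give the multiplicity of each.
Multiplicities: chi_0: 1, chi_1: 2, chi_2: 0, chi_3: 2.

Derivation: Use <chi_rho, chi> = (1/|G|) sum_C |C| * chi_rho(C) * conj(chi(C)) with |G| = 4 for each irreducible chi in the table:
  <chi_rho, chi_0> = (1/4)[1*(5)*conj(1) + 1*(1)*conj(1) + 1*(-3)*conj(1) + 1*(1)*conj(1)]
      = (1/4)[(5) + (1) + (-3) + (1)] = 4/4 = 1
  <chi_rho, chi_1> = (1/4)[1*(5)*conj(1) + 1*(1)*conj(I) + 1*(-3)*conj(-1) + 1*(1)*conj(-I)]
      = (1/4)[(5) + (-I) + (3) + (I)] = 8/4 = 2
  <chi_rho, chi_2> = (1/4)[1*(5)*conj(1) + 1*(1)*conj(-1) + 1*(-3)*conj(1) + 1*(1)*conj(-1)]
      = (1/4)[(5) + (-1) + (-3) + (-1)] = 0/4 = 0
  <chi_rho, chi_3> = (1/4)[1*(5)*conj(1) + 1*(1)*conj(-I) + 1*(-3)*conj(-1) + 1*(1)*conj(I)]
      = (1/4)[(5) + (I) + (3) + (-I)] = 8/4 = 2
(Exp terms are combined using exp(i*s)*conj(exp(i*t)) = exp(i*(s-t)), and sums of them are collapsed using the identity that for every m > 1 the m distinct m-th roots of unity sum to 0, e.g. 1 + exp(2*I*pi/3) + exp(-2*I*pi/3) = 0.)
Dimension check: dim(rho) = sum (mult * dim) = 1*1 + 2*1 + 0*1 + 2*1 = 5 = chi_rho(e) = 5.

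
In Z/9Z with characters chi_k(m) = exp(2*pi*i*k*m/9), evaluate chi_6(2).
chi_6(2) = zeta_9^12 = exp(2*I*pi/3)

Details: chi_6(2) = zeta_9^(6*2) = zeta_9^12. Since zeta_9^9 = 1, this equals zeta_9^3 = exp(2*pi*i*3/9) = exp(2*I*pi/3).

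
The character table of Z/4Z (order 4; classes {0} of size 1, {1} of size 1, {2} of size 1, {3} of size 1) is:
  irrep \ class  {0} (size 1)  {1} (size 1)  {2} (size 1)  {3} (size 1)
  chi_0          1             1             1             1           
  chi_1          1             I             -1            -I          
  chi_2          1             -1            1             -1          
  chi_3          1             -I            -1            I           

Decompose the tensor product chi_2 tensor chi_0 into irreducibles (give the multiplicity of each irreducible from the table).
chi_2 tensor chi_0 = chi_2 (all other irreducibles have multiplicity 0).

Working: The character of a tensor product is the pointwise product (chi_2 * chi_0)(C) = chi_2(C) * chi_0(C):
  {0}: (1)*(1), {1}: (-1)*(1), {2}: (1)*(1), {3}: (-1)*(1)
so (chi_2 * chi_0) takes values
  {0} -> 1, {1} -> -1, {2} -> 1, {3} -> -1.
Now take the inner product of this character with each irreducible chi from the table, <chi_2*chi_0, chi> = (1/4) sum_C |C| (chi_2*chi_0)(C) conj(chi(C)):
  <chi_2*chi_0, chi_0> = (1/4)[1*(1)*conj(1) + 1*(-1)*conj(1) + 1*(1)*conj(1) + 1*(-1)*conj(1)]
      = (1/4)[(1) + (-1) + (1) + (-1)] = 0/4 = 0
  <chi_2*chi_0, chi_1> = (1/4)[1*(1)*conj(1) + 1*(-1)*conj(I) + 1*(1)*conj(-1) + 1*(-1)*conj(-I)]
      = (1/4)[(1) + (I) + (-1) + (-I)] = 0/4 = 0
  <chi_2*chi_0, chi_2> = (1/4)[1*(1)*conj(1) + 1*(-1)*conj(-1) + 1*(1)*conj(1) + 1*(-1)*conj(-1)]
      = (1/4)[(1) + (1) + (1) + (1)] = 4/4 = 1
  <chi_2*chi_0, chi_3> = (1/4)[1*(1)*conj(1) + 1*(-1)*conj(-I) + 1*(1)*conj(-1) + 1*(-1)*conj(I)]
      = (1/4)[(1) + (-I) + (-1) + (I)] = 0/4 = 0
(Exp terms are combined using exp(i*s)*conj(exp(i*t)) = exp(i*(s-t)), and sums of them are collapsed using the identity that for every m > 1 the m distinct m-th roots of unity sum to 0, e.g. 1 + exp(2*I*pi/3) + exp(-2*I*pi/3) = 0.)
Hence the multiplicities are chi_2: 1. Dimension check: dim(chi_2)*dim(chi_0) = 1*1 = 1 and sum (mult * dim) = 1*1 = 1.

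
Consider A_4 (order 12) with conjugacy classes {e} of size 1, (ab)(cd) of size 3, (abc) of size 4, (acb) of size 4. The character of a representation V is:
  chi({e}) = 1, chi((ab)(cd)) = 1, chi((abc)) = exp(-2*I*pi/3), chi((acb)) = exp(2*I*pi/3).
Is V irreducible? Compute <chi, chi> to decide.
Irreducible: <chi, chi> = 1.

Solution. <chi, chi> = (1/|G|) sum_C |C| * |chi(C)|^2 = (1/12)[1*|1|^2 + 3*|1|^2 + 4*|exp(-2*I*pi/3)|^2 + 4*|exp(2*I*pi/3)|^2]
  = (1/12)[(1) + (3) + (4) + (4)] = 12/12 = 1.
(Exp terms are combined using exp(i*s)*conj(exp(i*t)) = exp(i*(s-t)), and sums of them are collapsed using the identity that for every m > 1 the m distinct m-th roots of unity sum to 0, e.g. 1 + exp(2*I*pi/3) + exp(-2*I*pi/3) = 0.)
A character is irreducible iff <chi, chi> = 1, so this representation is irreducible.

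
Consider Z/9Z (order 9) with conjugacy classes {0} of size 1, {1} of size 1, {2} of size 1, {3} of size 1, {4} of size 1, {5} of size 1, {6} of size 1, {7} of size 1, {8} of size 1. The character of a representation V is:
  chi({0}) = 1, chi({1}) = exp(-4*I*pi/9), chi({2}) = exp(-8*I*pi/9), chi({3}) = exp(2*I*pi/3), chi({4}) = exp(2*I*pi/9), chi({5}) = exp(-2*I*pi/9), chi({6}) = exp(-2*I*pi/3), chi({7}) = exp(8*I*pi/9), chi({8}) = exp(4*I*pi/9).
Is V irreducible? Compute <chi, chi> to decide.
Irreducible: <chi, chi> = 1.

Details: <chi, chi> = (1/|G|) sum_C |C| * |chi(C)|^2 = (1/9)[1*|1|^2 + 1*|exp(-4*I*pi/9)|^2 + 1*|exp(-8*I*pi/9)|^2 + 1*|exp(2*I*pi/3)|^2 + 1*|exp(2*I*pi/9)|^2 + 1*|exp(-2*I*pi/9)|^2 + 1*|exp(-2*I*pi/3)|^2 + 1*|exp(8*I*pi/9)|^2 + 1*|exp(4*I*pi/9)|^2]
  = (1/9)[(1) + (1) + (1) + (1) + (1) + (1) + (1) + (1) + (1)] = 9/9 = 1.
(Exp terms are combined using exp(i*s)*conj(exp(i*t)) = exp(i*(s-t)), and sums of them are collapsed using the identity that for every m > 1 the m distinct m-th roots of unity sum to 0, e.g. 1 + exp(2*I*pi/3) + exp(-2*I*pi/3) = 0.)
A character is irreducible iff <chi, chi> = 1, so this representation is irreducible.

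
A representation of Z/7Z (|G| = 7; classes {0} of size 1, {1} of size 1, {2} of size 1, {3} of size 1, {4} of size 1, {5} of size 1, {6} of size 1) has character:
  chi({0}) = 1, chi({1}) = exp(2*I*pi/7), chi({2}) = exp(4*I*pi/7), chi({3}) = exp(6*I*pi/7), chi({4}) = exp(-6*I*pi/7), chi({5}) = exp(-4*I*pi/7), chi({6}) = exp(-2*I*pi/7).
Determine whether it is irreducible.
Irreducible: <chi, chi> = 1.

Derivation: <chi, chi> = (1/|G|) sum_C |C| * |chi(C)|^2 = (1/7)[1*|1|^2 + 1*|exp(2*I*pi/7)|^2 + 1*|exp(4*I*pi/7)|^2 + 1*|exp(6*I*pi/7)|^2 + 1*|exp(-6*I*pi/7)|^2 + 1*|exp(-4*I*pi/7)|^2 + 1*|exp(-2*I*pi/7)|^2]
  = (1/7)[(1) + (1) + (1) + (1) + (1) + (1) + (1)] = 7/7 = 1.
(Exp terms are combined using exp(i*s)*conj(exp(i*t)) = exp(i*(s-t)), and sums of them are collapsed using the identity that for every m > 1 the m distinct m-th roots of unity sum to 0, e.g. 1 + exp(2*I*pi/3) + exp(-2*I*pi/3) = 0.)
A character is irreducible iff <chi, chi> = 1, so this representation is irreducible.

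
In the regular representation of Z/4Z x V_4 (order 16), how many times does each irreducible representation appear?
Each irreducible V_i of dimension d_i appears with multiplicity d_i, i.e. rho_reg = (direct sum over all irreducibles V_i) d_i V_i. The irreducible dimensions for Z/4Z x V_4 are 1, 1, 1, 1, 1, 1, 1, 1, 1, 1, 1, 1, 1, 1, 1, 1: 16 irreducibles of dimension 1, each with multiplicity 1. Total dimension 16*1*1 = 16 = |G|.

Explanation: General theorem: in the regular representation of a finite group G, each irreducible appears with multiplicity equal to its dimension. Check: dim(rho_reg) = sum d_i^2 = 1 + 1 + 1 + 1 + 1 + 1 + 1 + 1 + 1 + 1 + 1 + 1 + 1 + 1 + 1 + 1 = 16 = |G|.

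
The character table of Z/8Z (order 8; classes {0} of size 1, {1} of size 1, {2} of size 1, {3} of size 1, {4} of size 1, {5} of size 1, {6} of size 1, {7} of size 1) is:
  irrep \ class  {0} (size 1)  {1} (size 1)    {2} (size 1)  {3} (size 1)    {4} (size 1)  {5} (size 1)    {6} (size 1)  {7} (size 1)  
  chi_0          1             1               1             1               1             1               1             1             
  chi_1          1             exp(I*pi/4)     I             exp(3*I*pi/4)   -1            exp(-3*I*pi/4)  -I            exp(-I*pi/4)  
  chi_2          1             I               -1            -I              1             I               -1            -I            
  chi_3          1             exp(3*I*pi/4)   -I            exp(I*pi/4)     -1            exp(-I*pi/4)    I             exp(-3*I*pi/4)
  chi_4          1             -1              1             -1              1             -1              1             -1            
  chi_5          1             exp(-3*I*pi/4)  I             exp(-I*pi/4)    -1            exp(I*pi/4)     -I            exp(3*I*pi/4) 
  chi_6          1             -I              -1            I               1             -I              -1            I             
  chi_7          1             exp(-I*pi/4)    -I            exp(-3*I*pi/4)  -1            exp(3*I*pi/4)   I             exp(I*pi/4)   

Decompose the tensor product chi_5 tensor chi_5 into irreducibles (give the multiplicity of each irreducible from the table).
chi_5 tensor chi_5 = chi_2 (all other irreducibles have multiplicity 0).

Proof sketch: The character of a tensor product is the pointwise product (chi_5 * chi_5)(C) = chi_5(C) * chi_5(C):
  {0}: (1)*(1), {1}: (exp(-3*I*pi/4))*(exp(-3*I*pi/4)), {2}: (I)*(I), {3}: (exp(-I*pi/4))*(exp(-I*pi/4)), {4}: (-1)*(-1), {5}: (exp(I*pi/4))*(exp(I*pi/4)), {6}: (-I)*(-I), {7}: (exp(3*I*pi/4))*(exp(3*I*pi/4))
so (chi_5 * chi_5) takes values
  {0} -> 1, {1} -> I, {2} -> -1, {3} -> -I, {4} -> 1, {5} -> I, {6} -> -1, {7} -> -I.
Now take the inner product of this character with each irreducible chi from the table, <chi_5*chi_5, chi> = (1/8) sum_C |C| (chi_5*chi_5)(C) conj(chi(C)):
  <chi_5*chi_5, chi_0> = (1/8)[1*(1)*conj(1) + 1*(I)*conj(1) + 1*(-1)*conj(1) + 1*(-I)*conj(1) + 1*(1)*conj(1) + 1*(I)*conj(1) + 1*(-1)*conj(1) + 1*(-I)*conj(1)]
      = (1/8)[(1) + (I) + (-1) + (-I) + (1) + (I) + (-1) + (-I)] = 0/8 = 0
  <chi_5*chi_5, chi_1> = (1/8)[1*(1)*conj(1) + 1*(I)*conj(exp(I*pi/4)) + 1*(-1)*conj(I) + 1*(-I)*conj(exp(3*I*pi/4)) + 1*(1)*conj(-1) + 1*(I)*conj(exp(-3*I*pi/4)) + 1*(-1)*conj(-I) + 1*(-I)*conj(exp(-I*pi/4))]
      = (1/8)[(1) + (exp(I*pi/4)) + (I) + (-exp(-I*pi/4)) + (-1) + (exp(-3*I*pi/4)) + (-I) + (-exp(3*I*pi/4))] = 0/8 = 0
  <chi_5*chi_5, chi_2> = (1/8)[1*(1)*conj(1) + 1*(I)*conj(I) + 1*(-1)*conj(-1) + 1*(-I)*conj(-I) + 1*(1)*conj(1) + 1*(I)*conj(I) + 1*(-1)*conj(-1) + 1*(-I)*conj(-I)]
      = (1/8)[(1) + (1) + (1) + (1) + (1) + (1) + (1) + (1)] = 8/8 = 1
  <chi_5*chi_5, chi_3> = (1/8)[1*(1)*conj(1) + 1*(I)*conj(exp(3*I*pi/4)) + 1*(-1)*conj(-I) + 1*(-I)*conj(exp(I*pi/4)) + 1*(1)*conj(-1) + 1*(I)*conj(exp(-I*pi/4)) + 1*(-1)*conj(I) + 1*(-I)*conj(exp(-3*I*pi/4))]
      = (1/8)[(1) + (exp(-I*pi/4)) + (-I) + (-exp(I*pi/4)) + (-1) + (exp(3*I*pi/4)) + (I) + (-exp(-3*I*pi/4))] = 0/8 = 0
  <chi_5*chi_5, chi_4> = (1/8)[1*(1)*conj(1) + 1*(I)*conj(-1) + 1*(-1)*conj(1) + 1*(-I)*conj(-1) + 1*(1)*conj(1) + 1*(I)*conj(-1) + 1*(-1)*conj(1) + 1*(-I)*conj(-1)]
      = (1/8)[(1) + (-I) + (-1) + (I) + (1) + (-I) + (-1) + (I)] = 0/8 = 0
  <chi_5*chi_5, chi_5> = (1/8)[1*(1)*conj(1) + 1*(I)*conj(exp(-3*I*pi/4)) + 1*(-1)*conj(I) + 1*(-I)*conj(exp(-I*pi/4)) + 1*(1)*conj(-1) + 1*(I)*conj(exp(I*pi/4)) + 1*(-1)*conj(-I) + 1*(-I)*conj(exp(3*I*pi/4))]
      = (1/8)[(1) + (exp(-3*I*pi/4)) + (I) + (-exp(3*I*pi/4)) + (-1) + (exp(I*pi/4)) + (-I) + (-exp(-I*pi/4))] = 0/8 = 0
  <chi_5*chi_5, chi_6> = (1/8)[1*(1)*conj(1) + 1*(I)*conj(-I) + 1*(-1)*conj(-1) + 1*(-I)*conj(I) + 1*(1)*conj(1) + 1*(I)*conj(-I) + 1*(-1)*conj(-1) + 1*(-I)*conj(I)]
      = (1/8)[(1) + (-1) + (1) + (-1) + (1) + (-1) + (1) + (-1)] = 0/8 = 0
  <chi_5*chi_5, chi_7> = (1/8)[1*(1)*conj(1) + 1*(I)*conj(exp(-I*pi/4)) + 1*(-1)*conj(-I) + 1*(-I)*conj(exp(-3*I*pi/4)) + 1*(1)*conj(-1) + 1*(I)*conj(exp(3*I*pi/4)) + 1*(-1)*conj(I) + 1*(-I)*conj(exp(I*pi/4))]
      = (1/8)[(1) + (exp(3*I*pi/4)) + (-I) + (-exp(-3*I*pi/4)) + (-1) + (exp(-I*pi/4)) + (I) + (-exp(I*pi/4))] = 0/8 = 0
(Exp terms are combined using exp(i*s)*conj(exp(i*t)) = exp(i*(s-t)), and sums of them are collapsed using the identity that for every m > 1 the m distinct m-th roots of unity sum to 0, e.g. 1 + exp(2*I*pi/3) + exp(-2*I*pi/3) = 0.)
Hence the multiplicities are chi_2: 1. Dimension check: dim(chi_5)*dim(chi_5) = 1*1 = 1 and sum (mult * dim) = 1*1 = 1.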